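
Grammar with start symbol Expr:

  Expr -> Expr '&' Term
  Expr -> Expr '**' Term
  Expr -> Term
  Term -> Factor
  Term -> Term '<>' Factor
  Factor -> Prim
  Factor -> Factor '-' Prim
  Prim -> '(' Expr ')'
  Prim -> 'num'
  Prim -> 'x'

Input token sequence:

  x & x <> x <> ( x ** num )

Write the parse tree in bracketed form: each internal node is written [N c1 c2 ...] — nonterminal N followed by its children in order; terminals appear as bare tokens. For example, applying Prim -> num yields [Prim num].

[Expr [Expr [Term [Factor [Prim x]]]] & [Term [Term [Term [Factor [Prim x]]] <> [Factor [Prim x]]] <> [Factor [Prim ( [Expr [Expr [Term [Factor [Prim x]]]] ** [Term [Factor [Prim num]]]] )]]]]

Expr
Expr & Term
Term & Term
Factor & Term
Prim & Term
x & Term
x & Term <> Factor
x & Term <> Factor <> Factor
x & Factor <> Factor <> Factor
x & Prim <> Factor <> Factor
x & x <> Factor <> Factor
x & x <> Prim <> Factor
x & x <> x <> Factor
x & x <> x <> Prim
x & x <> x <> ( Expr )
x & x <> x <> ( Expr ** Term )
x & x <> x <> ( Term ** Term )
x & x <> x <> ( Factor ** Term )
x & x <> x <> ( Prim ** Term )
x & x <> x <> ( x ** Term )
x & x <> x <> ( x ** Factor )
x & x <> x <> ( x ** Prim )
x & x <> x <> ( x ** num )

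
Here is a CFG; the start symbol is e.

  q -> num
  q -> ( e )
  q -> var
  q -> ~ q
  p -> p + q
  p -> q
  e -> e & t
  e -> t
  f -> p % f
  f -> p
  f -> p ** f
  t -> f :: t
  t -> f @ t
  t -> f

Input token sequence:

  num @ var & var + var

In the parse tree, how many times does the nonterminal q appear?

[e [e [t [f [p [q num]]] @ [t [f [p [q var]]]]]] & [t [f [p [p [q var]] + [q var]]]]]

4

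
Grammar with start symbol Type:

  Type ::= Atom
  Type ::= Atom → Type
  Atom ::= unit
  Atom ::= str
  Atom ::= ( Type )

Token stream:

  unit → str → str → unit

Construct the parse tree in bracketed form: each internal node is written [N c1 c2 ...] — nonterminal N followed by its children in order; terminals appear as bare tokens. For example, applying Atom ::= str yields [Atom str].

Type
Atom → Type
unit → Type
unit → Atom → Type
unit → str → Type
unit → str → Atom → Type
unit → str → str → Type
unit → str → str → Atom
unit → str → str → unit

[Type [Atom unit] → [Type [Atom str] → [Type [Atom str] → [Type [Atom unit]]]]]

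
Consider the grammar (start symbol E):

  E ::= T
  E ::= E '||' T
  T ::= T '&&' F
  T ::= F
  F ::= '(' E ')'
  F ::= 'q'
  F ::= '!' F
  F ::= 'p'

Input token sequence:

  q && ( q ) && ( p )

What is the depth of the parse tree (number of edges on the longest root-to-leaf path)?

7

[E [T [T [T [F q]] && [F ( [E [T [F q]]] )]] && [F ( [E [T [F p]]] )]]]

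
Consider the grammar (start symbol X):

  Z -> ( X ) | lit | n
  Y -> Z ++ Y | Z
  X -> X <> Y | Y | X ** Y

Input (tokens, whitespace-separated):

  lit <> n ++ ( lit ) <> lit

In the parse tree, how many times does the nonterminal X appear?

4

[X [X [X [Y [Z lit]]] <> [Y [Z n] ++ [Y [Z ( [X [Y [Z lit]]] )]]]] <> [Y [Z lit]]]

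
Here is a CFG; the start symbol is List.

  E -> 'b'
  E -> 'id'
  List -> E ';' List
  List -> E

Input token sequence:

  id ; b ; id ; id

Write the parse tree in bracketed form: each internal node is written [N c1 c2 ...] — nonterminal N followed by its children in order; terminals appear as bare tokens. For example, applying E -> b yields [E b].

[List [E id] ; [List [E b] ; [List [E id] ; [List [E id]]]]]

List
E ; List
id ; List
id ; E ; List
id ; b ; List
id ; b ; E ; List
id ; b ; id ; List
id ; b ; id ; E
id ; b ; id ; id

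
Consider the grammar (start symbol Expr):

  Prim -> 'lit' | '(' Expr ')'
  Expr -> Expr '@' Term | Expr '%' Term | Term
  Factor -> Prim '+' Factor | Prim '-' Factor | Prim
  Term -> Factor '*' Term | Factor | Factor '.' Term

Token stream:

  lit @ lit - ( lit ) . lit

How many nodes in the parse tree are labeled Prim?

5

[Expr [Expr [Term [Factor [Prim lit]]]] @ [Term [Factor [Prim lit] - [Factor [Prim ( [Expr [Term [Factor [Prim lit]]]] )]]] . [Term [Factor [Prim lit]]]]]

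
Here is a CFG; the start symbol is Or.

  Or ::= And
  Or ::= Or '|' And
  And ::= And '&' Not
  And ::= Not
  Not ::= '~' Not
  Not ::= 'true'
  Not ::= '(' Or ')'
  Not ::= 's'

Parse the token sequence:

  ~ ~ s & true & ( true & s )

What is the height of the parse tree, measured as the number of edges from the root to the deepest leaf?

7

[Or [And [And [And [Not ~ [Not ~ [Not s]]]] & [Not true]] & [Not ( [Or [And [And [Not true]] & [Not s]]] )]]]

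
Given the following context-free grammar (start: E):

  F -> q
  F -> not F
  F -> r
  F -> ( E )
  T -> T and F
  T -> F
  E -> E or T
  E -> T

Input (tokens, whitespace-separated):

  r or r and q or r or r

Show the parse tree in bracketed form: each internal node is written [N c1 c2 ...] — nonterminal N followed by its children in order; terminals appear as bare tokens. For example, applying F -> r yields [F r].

[E [E [E [E [T [F r]]] or [T [T [F r]] and [F q]]] or [T [F r]]] or [T [F r]]]

E
E or T
E or T or T
E or T or T or T
T or T or T or T
F or T or T or T
r or T or T or T
r or T and F or T or T
r or F and F or T or T
r or r and F or T or T
r or r and q or T or T
r or r and q or F or T
r or r and q or r or T
r or r and q or r or F
r or r and q or r or r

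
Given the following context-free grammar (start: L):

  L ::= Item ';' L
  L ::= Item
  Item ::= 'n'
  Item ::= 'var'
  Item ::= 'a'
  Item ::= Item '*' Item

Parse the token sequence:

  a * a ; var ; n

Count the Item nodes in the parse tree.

5

[L [Item [Item a] * [Item a]] ; [L [Item var] ; [L [Item n]]]]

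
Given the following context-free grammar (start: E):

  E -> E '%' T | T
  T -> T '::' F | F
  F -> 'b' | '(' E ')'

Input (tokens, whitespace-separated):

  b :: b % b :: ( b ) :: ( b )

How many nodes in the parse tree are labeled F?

7

[E [E [T [T [F b]] :: [F b]]] % [T [T [T [F b]] :: [F ( [E [T [F b]]] )]] :: [F ( [E [T [F b]]] )]]]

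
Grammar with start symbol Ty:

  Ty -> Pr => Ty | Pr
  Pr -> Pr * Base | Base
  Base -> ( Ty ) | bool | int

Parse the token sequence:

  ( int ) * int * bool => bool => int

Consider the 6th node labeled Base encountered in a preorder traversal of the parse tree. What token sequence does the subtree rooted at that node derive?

[Ty [Pr [Pr [Pr [Base ( [Ty [Pr [Base int]]] )]] * [Base int]] * [Base bool]] => [Ty [Pr [Base bool]] => [Ty [Pr [Base int]]]]]

int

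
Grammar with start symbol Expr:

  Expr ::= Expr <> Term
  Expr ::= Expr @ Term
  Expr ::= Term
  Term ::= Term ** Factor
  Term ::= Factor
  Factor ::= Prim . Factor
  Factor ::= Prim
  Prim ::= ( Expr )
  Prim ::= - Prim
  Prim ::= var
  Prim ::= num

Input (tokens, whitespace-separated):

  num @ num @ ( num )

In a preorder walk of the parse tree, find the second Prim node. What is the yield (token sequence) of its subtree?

[Expr [Expr [Expr [Term [Factor [Prim num]]]] @ [Term [Factor [Prim num]]]] @ [Term [Factor [Prim ( [Expr [Term [Factor [Prim num]]]] )]]]]

num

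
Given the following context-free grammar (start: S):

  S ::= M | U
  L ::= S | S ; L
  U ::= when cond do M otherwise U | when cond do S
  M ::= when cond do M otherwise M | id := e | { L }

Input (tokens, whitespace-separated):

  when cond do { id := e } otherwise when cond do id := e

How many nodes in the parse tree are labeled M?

[S [U when cond do [M { [L [S [M id := e]]] }] otherwise [U when cond do [S [M id := e]]]]]

3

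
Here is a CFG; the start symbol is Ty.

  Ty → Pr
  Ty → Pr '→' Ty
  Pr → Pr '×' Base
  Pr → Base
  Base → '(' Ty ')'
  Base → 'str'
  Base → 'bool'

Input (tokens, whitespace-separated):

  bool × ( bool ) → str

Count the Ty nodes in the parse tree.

[Ty [Pr [Pr [Base bool]] × [Base ( [Ty [Pr [Base bool]]] )]] → [Ty [Pr [Base str]]]]

3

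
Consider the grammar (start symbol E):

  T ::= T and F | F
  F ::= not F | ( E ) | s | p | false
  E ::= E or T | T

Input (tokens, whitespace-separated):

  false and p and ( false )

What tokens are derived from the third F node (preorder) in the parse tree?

[E [T [T [T [F false]] and [F p]] and [F ( [E [T [F false]]] )]]]

( false )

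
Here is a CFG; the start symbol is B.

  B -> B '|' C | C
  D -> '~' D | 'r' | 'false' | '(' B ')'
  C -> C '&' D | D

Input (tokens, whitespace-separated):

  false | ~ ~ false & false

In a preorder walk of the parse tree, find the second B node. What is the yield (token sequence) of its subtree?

false

[B [B [C [D false]]] | [C [C [D ~ [D ~ [D false]]]] & [D false]]]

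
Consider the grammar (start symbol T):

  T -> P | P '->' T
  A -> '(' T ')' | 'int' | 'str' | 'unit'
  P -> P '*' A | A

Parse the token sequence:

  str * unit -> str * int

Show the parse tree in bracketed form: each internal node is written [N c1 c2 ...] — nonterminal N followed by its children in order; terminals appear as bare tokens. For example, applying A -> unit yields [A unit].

T
P -> T
P * A -> T
A * A -> T
str * A -> T
str * unit -> T
str * unit -> P
str * unit -> P * A
str * unit -> A * A
str * unit -> str * A
str * unit -> str * int

[T [P [P [A str]] * [A unit]] -> [T [P [P [A str]] * [A int]]]]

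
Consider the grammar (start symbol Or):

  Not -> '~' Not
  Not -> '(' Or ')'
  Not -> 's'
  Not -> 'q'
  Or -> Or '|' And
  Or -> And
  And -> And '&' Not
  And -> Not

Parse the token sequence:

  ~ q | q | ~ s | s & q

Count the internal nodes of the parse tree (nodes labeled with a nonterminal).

16

[Or [Or [Or [Or [And [Not ~ [Not q]]]] | [And [Not q]]] | [And [Not ~ [Not s]]]] | [And [And [Not s]] & [Not q]]]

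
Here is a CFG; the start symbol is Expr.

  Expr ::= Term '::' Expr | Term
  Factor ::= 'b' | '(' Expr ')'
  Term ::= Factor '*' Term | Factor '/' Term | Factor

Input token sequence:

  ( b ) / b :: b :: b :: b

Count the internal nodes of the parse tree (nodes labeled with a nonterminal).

[Expr [Term [Factor ( [Expr [Term [Factor b]]] )] / [Term [Factor b]]] :: [Expr [Term [Factor b]] :: [Expr [Term [Factor b]] :: [Expr [Term [Factor b]]]]]]

17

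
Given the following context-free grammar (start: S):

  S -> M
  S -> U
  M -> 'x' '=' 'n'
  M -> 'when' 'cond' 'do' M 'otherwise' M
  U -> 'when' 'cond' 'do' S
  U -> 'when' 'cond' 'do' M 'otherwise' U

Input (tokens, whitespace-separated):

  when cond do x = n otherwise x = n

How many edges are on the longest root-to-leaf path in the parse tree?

3

[S [M when cond do [M x = n] otherwise [M x = n]]]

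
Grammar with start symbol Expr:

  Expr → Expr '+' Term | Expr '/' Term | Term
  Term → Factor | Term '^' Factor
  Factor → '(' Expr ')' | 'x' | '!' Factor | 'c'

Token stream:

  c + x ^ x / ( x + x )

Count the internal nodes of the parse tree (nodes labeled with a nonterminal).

[Expr [Expr [Expr [Term [Factor c]]] + [Term [Term [Factor x]] ^ [Factor x]]] / [Term [Factor ( [Expr [Expr [Term [Factor x]]] + [Term [Factor x]]] )]]]

17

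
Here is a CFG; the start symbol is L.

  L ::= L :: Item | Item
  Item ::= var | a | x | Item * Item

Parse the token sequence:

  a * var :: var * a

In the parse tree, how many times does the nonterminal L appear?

[L [L [Item [Item a] * [Item var]]] :: [Item [Item var] * [Item a]]]

2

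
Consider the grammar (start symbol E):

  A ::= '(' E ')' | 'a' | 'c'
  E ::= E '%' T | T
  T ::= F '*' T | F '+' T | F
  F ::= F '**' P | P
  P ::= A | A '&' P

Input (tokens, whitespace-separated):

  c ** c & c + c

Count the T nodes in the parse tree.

[E [T [F [F [P [A c]]] ** [P [A c] & [P [A c]]]] + [T [F [P [A c]]]]]]

2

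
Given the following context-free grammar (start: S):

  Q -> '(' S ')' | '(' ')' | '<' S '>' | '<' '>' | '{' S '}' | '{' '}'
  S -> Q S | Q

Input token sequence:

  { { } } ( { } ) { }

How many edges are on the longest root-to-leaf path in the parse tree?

[S [Q { [S [Q { }]] }] [S [Q ( [S [Q { }]] )] [S [Q { }]]]]

5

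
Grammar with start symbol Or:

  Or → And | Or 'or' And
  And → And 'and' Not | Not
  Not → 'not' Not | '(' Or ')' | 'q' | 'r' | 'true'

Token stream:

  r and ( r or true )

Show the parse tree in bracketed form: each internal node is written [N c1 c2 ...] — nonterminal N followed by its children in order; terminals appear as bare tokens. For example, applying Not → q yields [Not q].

[Or [And [And [Not r]] and [Not ( [Or [Or [And [Not r]]] or [And [Not true]]] )]]]

Or
And
And and Not
Not and Not
r and Not
r and ( Or )
r and ( Or or And )
r and ( And or And )
r and ( Not or And )
r and ( r or And )
r and ( r or Not )
r and ( r or true )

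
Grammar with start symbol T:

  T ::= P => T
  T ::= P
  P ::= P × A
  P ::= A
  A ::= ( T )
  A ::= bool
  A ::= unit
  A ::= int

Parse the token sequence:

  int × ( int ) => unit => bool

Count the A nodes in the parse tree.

[T [P [P [A int]] × [A ( [T [P [A int]]] )]] => [T [P [A unit]] => [T [P [A bool]]]]]

5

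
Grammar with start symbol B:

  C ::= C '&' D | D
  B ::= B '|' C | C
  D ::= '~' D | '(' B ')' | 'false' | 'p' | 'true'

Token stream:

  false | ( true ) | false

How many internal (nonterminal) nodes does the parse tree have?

[B [B [B [C [D false]]] | [C [D ( [B [C [D true]]] )]]] | [C [D false]]]

12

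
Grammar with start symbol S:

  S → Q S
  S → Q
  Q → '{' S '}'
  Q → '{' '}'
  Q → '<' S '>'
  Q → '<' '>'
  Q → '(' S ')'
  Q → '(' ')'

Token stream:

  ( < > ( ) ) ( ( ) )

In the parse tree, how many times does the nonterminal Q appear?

5

[S [Q ( [S [Q < >] [S [Q ( )]]] )] [S [Q ( [S [Q ( )]] )]]]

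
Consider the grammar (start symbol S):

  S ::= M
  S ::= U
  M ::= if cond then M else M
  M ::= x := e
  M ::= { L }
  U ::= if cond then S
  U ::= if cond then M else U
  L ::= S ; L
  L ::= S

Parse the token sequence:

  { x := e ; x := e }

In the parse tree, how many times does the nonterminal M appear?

[S [M { [L [S [M x := e]] ; [L [S [M x := e]]]] }]]

3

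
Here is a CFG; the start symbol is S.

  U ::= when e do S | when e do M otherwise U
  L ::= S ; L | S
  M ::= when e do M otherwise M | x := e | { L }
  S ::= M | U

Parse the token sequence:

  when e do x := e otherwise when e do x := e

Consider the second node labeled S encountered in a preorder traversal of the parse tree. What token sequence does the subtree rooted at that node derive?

[S [U when e do [M x := e] otherwise [U when e do [S [M x := e]]]]]

x := e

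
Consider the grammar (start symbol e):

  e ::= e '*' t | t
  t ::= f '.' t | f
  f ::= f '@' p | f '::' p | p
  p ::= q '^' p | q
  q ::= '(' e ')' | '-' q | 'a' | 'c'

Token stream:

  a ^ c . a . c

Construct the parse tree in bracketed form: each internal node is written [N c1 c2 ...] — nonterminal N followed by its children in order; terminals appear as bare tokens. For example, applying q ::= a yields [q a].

e
t
f . t
p . t
q ^ p . t
a ^ p . t
a ^ q . t
a ^ c . t
a ^ c . f . t
a ^ c . p . t
a ^ c . q . t
a ^ c . a . t
a ^ c . a . f
a ^ c . a . p
a ^ c . a . q
a ^ c . a . c

[e [t [f [p [q a] ^ [p [q c]]]] . [t [f [p [q a]]] . [t [f [p [q c]]]]]]]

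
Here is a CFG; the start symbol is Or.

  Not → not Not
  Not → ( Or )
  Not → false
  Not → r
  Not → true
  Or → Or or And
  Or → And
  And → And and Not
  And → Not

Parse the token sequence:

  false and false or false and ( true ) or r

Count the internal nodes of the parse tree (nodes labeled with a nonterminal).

16

[Or [Or [Or [And [And [Not false]] and [Not false]]] or [And [And [Not false]] and [Not ( [Or [And [Not true]]] )]]] or [And [Not r]]]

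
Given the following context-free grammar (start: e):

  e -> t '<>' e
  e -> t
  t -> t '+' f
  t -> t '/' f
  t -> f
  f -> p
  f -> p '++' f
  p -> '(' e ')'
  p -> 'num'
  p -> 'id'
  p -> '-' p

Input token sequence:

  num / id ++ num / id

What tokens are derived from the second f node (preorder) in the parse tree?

id ++ num

[e [t [t [t [f [p num]]] / [f [p id] ++ [f [p num]]]] / [f [p id]]]]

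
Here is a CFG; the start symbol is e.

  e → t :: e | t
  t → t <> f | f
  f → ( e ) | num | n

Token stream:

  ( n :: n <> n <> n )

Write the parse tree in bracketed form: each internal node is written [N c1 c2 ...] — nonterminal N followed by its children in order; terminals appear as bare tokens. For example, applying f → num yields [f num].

[e [t [f ( [e [t [f n]] :: [e [t [t [t [f n]] <> [f n]] <> [f n]]]] )]]]

e
t
f
( e )
( t :: e )
( f :: e )
( n :: e )
( n :: t )
( n :: t <> f )
( n :: t <> f <> f )
( n :: f <> f <> f )
( n :: n <> f <> f )
( n :: n <> n <> f )
( n :: n <> n <> n )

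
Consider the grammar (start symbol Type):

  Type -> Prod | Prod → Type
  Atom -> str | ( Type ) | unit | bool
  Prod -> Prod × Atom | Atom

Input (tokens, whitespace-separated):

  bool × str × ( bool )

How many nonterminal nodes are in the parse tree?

10

[Type [Prod [Prod [Prod [Atom bool]] × [Atom str]] × [Atom ( [Type [Prod [Atom bool]]] )]]]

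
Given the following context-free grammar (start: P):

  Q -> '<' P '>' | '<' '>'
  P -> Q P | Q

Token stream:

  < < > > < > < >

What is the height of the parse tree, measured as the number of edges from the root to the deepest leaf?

[P [Q < [P [Q < >]] >] [P [Q < >] [P [Q < >]]]]

4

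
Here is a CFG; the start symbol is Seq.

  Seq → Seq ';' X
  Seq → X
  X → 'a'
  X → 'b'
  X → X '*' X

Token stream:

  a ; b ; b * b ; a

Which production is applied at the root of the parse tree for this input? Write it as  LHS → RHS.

Seq → Seq ';' X

[Seq [Seq [Seq [Seq [X a]] ; [X b]] ; [X [X b] * [X b]]] ; [X a]]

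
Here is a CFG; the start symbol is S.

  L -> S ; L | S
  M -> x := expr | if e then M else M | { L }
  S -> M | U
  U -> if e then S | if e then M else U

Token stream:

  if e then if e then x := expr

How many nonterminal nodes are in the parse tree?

[S [U if e then [S [U if e then [S [M x := expr]]]]]]

6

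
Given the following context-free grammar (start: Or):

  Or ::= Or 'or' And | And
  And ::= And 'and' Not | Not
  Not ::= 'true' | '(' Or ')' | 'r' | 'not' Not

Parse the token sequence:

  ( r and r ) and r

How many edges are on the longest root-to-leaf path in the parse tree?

8

[Or [And [And [Not ( [Or [And [And [Not r]] and [Not r]]] )]] and [Not r]]]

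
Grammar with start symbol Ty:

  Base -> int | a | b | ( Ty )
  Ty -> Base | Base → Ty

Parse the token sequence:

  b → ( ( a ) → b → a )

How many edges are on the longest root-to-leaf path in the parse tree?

7

[Ty [Base b] → [Ty [Base ( [Ty [Base ( [Ty [Base a]] )] → [Ty [Base b] → [Ty [Base a]]]] )]]]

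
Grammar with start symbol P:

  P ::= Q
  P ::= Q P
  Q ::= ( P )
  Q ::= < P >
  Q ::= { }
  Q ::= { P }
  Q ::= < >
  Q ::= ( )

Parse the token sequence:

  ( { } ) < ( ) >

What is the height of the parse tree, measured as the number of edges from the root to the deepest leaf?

[P [Q ( [P [Q { }]] )] [P [Q < [P [Q ( )]] >]]]

5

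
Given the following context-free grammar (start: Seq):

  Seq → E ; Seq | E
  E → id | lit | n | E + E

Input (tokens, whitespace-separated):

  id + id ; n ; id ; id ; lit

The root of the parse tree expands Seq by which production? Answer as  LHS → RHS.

[Seq [E [E id] + [E id]] ; [Seq [E n] ; [Seq [E id] ; [Seq [E id] ; [Seq [E lit]]]]]]

Seq → E ; Seq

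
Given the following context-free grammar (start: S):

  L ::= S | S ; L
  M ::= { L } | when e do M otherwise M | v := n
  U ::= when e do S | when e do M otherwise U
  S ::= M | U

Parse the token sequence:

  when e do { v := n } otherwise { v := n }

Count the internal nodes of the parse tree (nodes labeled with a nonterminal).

10

[S [M when e do [M { [L [S [M v := n]]] }] otherwise [M { [L [S [M v := n]]] }]]]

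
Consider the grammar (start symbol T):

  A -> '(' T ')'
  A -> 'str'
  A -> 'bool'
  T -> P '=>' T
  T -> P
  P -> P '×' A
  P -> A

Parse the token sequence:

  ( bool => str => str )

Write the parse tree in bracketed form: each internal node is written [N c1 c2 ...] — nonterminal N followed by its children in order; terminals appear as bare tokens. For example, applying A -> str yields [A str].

[T [P [A ( [T [P [A bool]] => [T [P [A str]] => [T [P [A str]]]]] )]]]

T
P
A
( T )
( P => T )
( A => T )
( bool => T )
( bool => P => T )
( bool => A => T )
( bool => str => T )
( bool => str => P )
( bool => str => A )
( bool => str => str )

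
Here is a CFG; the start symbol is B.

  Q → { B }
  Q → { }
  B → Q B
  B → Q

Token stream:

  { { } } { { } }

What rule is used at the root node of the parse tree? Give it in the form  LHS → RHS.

[B [Q { [B [Q { }]] }] [B [Q { [B [Q { }]] }]]]

B → Q B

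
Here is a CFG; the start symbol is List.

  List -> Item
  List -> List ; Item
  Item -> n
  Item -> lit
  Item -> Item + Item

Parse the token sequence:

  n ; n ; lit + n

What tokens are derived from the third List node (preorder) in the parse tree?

[List [List [List [Item n]] ; [Item n]] ; [Item [Item lit] + [Item n]]]

n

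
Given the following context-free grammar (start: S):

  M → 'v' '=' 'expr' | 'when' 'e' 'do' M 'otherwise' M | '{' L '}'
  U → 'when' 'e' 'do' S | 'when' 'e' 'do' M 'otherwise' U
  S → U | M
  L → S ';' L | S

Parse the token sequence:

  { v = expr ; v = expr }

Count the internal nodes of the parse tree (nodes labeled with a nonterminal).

8

[S [M { [L [S [M v = expr]] ; [L [S [M v = expr]]]] }]]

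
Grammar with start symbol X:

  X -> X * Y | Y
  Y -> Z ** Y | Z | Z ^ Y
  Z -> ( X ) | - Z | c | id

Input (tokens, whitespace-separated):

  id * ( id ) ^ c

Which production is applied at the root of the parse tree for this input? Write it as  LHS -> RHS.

X -> X * Y

[X [X [Y [Z id]]] * [Y [Z ( [X [Y [Z id]]] )] ^ [Y [Z c]]]]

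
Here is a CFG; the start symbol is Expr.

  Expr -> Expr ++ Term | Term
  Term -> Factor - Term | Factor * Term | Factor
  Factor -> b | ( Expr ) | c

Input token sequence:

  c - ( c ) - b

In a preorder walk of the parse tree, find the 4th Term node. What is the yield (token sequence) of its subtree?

[Expr [Term [Factor c] - [Term [Factor ( [Expr [Term [Factor c]]] )] - [Term [Factor b]]]]]

b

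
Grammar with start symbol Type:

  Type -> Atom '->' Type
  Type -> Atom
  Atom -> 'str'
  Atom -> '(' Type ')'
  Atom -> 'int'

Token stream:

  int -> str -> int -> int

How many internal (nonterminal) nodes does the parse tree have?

[Type [Atom int] -> [Type [Atom str] -> [Type [Atom int] -> [Type [Atom int]]]]]

8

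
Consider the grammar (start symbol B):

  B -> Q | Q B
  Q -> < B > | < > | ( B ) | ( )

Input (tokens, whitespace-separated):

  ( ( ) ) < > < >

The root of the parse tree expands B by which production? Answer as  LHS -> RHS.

[B [Q ( [B [Q ( )]] )] [B [Q < >] [B [Q < >]]]]

B -> Q B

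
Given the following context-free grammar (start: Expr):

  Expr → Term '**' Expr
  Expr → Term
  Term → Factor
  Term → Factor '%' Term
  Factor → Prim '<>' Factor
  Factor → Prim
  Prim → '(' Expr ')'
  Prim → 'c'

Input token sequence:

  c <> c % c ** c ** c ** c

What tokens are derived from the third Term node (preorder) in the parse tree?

[Expr [Term [Factor [Prim c] <> [Factor [Prim c]]] % [Term [Factor [Prim c]]]] ** [Expr [Term [Factor [Prim c]]] ** [Expr [Term [Factor [Prim c]]] ** [Expr [Term [Factor [Prim c]]]]]]]

c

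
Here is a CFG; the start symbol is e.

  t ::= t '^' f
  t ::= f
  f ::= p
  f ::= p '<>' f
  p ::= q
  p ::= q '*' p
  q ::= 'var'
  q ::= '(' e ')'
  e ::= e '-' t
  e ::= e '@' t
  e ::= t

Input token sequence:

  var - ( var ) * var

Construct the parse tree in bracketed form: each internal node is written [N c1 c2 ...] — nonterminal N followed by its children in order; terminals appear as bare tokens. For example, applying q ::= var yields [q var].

e
e - t
t - t
f - t
p - t
q - t
var - t
var - f
var - p
var - q * p
var - ( e ) * p
var - ( t ) * p
var - ( f ) * p
var - ( p ) * p
var - ( q ) * p
var - ( var ) * p
var - ( var ) * q
var - ( var ) * var

[e [e [t [f [p [q var]]]]] - [t [f [p [q ( [e [t [f [p [q var]]]]] )] * [p [q var]]]]]]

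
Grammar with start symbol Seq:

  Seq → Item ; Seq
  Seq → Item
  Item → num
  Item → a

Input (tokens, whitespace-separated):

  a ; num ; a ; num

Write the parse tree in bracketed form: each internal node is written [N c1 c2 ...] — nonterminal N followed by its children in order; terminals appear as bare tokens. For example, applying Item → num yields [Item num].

[Seq [Item a] ; [Seq [Item num] ; [Seq [Item a] ; [Seq [Item num]]]]]

Seq
Item ; Seq
a ; Seq
a ; Item ; Seq
a ; num ; Seq
a ; num ; Item ; Seq
a ; num ; a ; Seq
a ; num ; a ; Item
a ; num ; a ; num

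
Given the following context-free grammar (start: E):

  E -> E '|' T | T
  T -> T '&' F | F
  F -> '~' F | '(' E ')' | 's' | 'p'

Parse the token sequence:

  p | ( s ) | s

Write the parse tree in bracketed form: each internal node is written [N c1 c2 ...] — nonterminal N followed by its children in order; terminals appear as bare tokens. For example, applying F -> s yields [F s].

E
E | T
E | T | T
T | T | T
F | T | T
p | T | T
p | F | T
p | ( E ) | T
p | ( T ) | T
p | ( F ) | T
p | ( s ) | T
p | ( s ) | F
p | ( s ) | s

[E [E [E [T [F p]]] | [T [F ( [E [T [F s]]] )]]] | [T [F s]]]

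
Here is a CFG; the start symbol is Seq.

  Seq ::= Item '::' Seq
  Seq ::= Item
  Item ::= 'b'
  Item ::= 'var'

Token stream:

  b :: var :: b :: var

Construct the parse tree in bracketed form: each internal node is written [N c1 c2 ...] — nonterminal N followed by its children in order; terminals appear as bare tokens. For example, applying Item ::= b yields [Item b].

[Seq [Item b] :: [Seq [Item var] :: [Seq [Item b] :: [Seq [Item var]]]]]

Seq
Item :: Seq
b :: Seq
b :: Item :: Seq
b :: var :: Seq
b :: var :: Item :: Seq
b :: var :: b :: Seq
b :: var :: b :: Item
b :: var :: b :: var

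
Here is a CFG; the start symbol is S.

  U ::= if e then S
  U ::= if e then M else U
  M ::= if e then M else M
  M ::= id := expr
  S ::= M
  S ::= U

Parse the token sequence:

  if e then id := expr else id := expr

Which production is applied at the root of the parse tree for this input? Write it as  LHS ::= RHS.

S ::= M

[S [M if e then [M id := expr] else [M id := expr]]]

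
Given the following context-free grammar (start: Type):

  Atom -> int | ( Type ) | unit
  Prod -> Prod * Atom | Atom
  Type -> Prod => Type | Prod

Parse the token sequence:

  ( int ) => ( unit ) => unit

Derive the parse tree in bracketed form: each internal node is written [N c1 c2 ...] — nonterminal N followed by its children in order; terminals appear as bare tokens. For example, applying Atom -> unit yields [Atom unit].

Type
Prod => Type
Atom => Type
( Type ) => Type
( Prod ) => Type
( Atom ) => Type
( int ) => Type
( int ) => Prod => Type
( int ) => Atom => Type
( int ) => ( Type ) => Type
( int ) => ( Prod ) => Type
( int ) => ( Atom ) => Type
( int ) => ( unit ) => Type
( int ) => ( unit ) => Prod
( int ) => ( unit ) => Atom
( int ) => ( unit ) => unit

[Type [Prod [Atom ( [Type [Prod [Atom int]]] )]] => [Type [Prod [Atom ( [Type [Prod [Atom unit]]] )]] => [Type [Prod [Atom unit]]]]]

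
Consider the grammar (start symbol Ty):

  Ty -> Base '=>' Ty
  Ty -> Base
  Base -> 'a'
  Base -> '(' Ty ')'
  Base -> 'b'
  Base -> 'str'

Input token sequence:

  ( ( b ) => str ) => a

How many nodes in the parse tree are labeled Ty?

5

[Ty [Base ( [Ty [Base ( [Ty [Base b]] )] => [Ty [Base str]]] )] => [Ty [Base a]]]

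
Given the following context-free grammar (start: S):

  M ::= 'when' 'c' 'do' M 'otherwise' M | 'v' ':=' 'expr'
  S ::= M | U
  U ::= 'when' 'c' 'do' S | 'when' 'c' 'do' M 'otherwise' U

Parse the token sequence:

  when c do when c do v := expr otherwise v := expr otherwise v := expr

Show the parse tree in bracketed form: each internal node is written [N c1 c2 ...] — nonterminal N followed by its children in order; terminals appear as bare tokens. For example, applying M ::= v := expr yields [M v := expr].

S
M
when c do M otherwise M
when c do when c do M otherwise M otherwise M
when c do when c do v := expr otherwise M otherwise M
when c do when c do v := expr otherwise v := expr otherwise M
when c do when c do v := expr otherwise v := expr otherwise v := expr

[S [M when c do [M when c do [M v := expr] otherwise [M v := expr]] otherwise [M v := expr]]]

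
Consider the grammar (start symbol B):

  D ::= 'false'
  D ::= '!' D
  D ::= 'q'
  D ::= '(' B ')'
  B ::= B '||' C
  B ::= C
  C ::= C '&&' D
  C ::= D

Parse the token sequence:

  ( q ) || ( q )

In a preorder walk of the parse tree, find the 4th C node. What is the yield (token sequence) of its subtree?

q

[B [B [C [D ( [B [C [D q]]] )]]] || [C [D ( [B [C [D q]]] )]]]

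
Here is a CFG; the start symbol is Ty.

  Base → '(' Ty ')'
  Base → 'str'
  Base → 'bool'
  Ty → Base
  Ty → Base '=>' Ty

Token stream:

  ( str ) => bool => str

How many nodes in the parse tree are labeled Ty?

4

[Ty [Base ( [Ty [Base str]] )] => [Ty [Base bool] => [Ty [Base str]]]]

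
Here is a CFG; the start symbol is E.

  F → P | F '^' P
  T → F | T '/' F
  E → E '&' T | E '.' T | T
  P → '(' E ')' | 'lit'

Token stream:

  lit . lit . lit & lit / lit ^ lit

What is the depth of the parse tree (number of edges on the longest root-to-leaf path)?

[E [E [E [E [T [F [P lit]]]] . [T [F [P lit]]]] . [T [F [P lit]]]] & [T [T [F [P lit]]] / [F [F [P lit]] ^ [P lit]]]]

7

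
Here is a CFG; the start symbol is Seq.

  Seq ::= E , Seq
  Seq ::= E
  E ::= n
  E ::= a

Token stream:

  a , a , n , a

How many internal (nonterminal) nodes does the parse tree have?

[Seq [E a] , [Seq [E a] , [Seq [E n] , [Seq [E a]]]]]

8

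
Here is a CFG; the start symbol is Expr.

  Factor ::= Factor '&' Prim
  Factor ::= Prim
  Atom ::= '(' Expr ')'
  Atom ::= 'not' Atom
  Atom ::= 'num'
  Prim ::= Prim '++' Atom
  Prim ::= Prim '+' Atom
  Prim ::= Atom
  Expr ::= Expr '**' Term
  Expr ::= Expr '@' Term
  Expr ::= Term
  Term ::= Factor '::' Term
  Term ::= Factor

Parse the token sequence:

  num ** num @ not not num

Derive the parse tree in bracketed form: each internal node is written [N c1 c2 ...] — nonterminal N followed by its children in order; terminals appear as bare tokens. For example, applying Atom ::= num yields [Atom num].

Expr
Expr @ Term
Expr ** Term @ Term
Term ** Term @ Term
Factor ** Term @ Term
Prim ** Term @ Term
Atom ** Term @ Term
num ** Term @ Term
num ** Factor @ Term
num ** Prim @ Term
num ** Atom @ Term
num ** num @ Term
num ** num @ Factor
num ** num @ Prim
num ** num @ Atom
num ** num @ not Atom
num ** num @ not not Atom
num ** num @ not not num

[Expr [Expr [Expr [Term [Factor [Prim [Atom num]]]]] ** [Term [Factor [Prim [Atom num]]]]] @ [Term [Factor [Prim [Atom not [Atom not [Atom num]]]]]]]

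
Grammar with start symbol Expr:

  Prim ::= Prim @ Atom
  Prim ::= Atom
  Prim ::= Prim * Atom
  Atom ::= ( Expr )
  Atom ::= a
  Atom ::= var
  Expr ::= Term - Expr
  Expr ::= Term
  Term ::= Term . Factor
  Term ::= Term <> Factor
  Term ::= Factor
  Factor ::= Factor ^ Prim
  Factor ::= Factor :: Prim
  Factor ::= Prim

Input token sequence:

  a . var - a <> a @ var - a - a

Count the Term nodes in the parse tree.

6

[Expr [Term [Term [Factor [Prim [Atom a]]]] . [Factor [Prim [Atom var]]]] - [Expr [Term [Term [Factor [Prim [Atom a]]]] <> [Factor [Prim [Prim [Atom a]] @ [Atom var]]]] - [Expr [Term [Factor [Prim [Atom a]]]] - [Expr [Term [Factor [Prim [Atom a]]]]]]]]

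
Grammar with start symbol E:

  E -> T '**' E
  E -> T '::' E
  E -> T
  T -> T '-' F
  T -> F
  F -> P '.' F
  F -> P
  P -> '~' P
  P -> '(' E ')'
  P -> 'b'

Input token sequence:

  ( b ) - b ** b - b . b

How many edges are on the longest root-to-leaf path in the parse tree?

9

[E [T [T [F [P ( [E [T [F [P b]]]] )]]] - [F [P b]]] ** [E [T [T [F [P b]]] - [F [P b] . [F [P b]]]]]]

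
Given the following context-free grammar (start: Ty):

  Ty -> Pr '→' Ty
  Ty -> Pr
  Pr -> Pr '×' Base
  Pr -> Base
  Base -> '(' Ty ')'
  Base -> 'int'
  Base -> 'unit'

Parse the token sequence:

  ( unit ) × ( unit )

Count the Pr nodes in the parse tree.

[Ty [Pr [Pr [Base ( [Ty [Pr [Base unit]]] )]] × [Base ( [Ty [Pr [Base unit]]] )]]]

4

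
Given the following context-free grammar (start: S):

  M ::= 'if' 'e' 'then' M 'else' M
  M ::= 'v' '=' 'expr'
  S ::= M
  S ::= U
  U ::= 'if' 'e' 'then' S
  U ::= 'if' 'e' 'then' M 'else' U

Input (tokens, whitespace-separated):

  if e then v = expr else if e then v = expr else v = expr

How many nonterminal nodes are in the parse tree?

[S [M if e then [M v = expr] else [M if e then [M v = expr] else [M v = expr]]]]

6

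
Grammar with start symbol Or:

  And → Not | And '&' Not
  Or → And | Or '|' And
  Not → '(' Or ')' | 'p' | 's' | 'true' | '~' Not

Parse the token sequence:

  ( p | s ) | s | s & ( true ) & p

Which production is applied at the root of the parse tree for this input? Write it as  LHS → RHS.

[Or [Or [Or [And [Not ( [Or [Or [And [Not p]]] | [And [Not s]]] )]]] | [And [Not s]]] | [And [And [And [Not s]] & [Not ( [Or [And [Not true]]] )]] & [Not p]]]

Or → Or '|' And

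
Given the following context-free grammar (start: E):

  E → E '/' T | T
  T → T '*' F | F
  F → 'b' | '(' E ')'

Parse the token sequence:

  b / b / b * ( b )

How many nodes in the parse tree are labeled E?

4

[E [E [E [T [F b]]] / [T [F b]]] / [T [T [F b]] * [F ( [E [T [F b]]] )]]]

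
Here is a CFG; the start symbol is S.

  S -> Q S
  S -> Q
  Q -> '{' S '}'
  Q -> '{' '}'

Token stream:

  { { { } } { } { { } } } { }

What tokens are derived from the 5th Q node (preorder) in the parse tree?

[S [Q { [S [Q { [S [Q { }]] }] [S [Q { }] [S [Q { [S [Q { }]] }]]]] }] [S [Q { }]]]

{ { } }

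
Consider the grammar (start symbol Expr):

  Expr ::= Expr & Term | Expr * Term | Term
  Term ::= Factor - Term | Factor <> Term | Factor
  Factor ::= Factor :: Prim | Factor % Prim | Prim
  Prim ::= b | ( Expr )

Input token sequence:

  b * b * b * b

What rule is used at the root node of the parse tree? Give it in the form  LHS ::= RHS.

Expr ::= Expr * Term

[Expr [Expr [Expr [Expr [Term [Factor [Prim b]]]] * [Term [Factor [Prim b]]]] * [Term [Factor [Prim b]]]] * [Term [Factor [Prim b]]]]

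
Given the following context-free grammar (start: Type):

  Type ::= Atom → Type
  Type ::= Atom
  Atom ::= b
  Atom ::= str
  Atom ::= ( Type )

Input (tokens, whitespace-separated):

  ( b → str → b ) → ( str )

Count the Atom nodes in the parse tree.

[Type [Atom ( [Type [Atom b] → [Type [Atom str] → [Type [Atom b]]]] )] → [Type [Atom ( [Type [Atom str]] )]]]

6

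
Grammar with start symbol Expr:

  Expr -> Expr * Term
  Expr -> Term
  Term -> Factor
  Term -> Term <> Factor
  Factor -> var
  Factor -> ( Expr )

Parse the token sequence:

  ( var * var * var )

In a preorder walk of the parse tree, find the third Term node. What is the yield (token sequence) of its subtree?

var

[Expr [Term [Factor ( [Expr [Expr [Expr [Term [Factor var]]] * [Term [Factor var]]] * [Term [Factor var]]] )]]]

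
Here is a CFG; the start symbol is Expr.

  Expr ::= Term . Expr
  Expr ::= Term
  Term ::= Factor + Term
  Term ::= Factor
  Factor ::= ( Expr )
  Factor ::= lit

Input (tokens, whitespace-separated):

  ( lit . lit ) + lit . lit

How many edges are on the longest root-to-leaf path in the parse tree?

7

[Expr [Term [Factor ( [Expr [Term [Factor lit]] . [Expr [Term [Factor lit]]]] )] + [Term [Factor lit]]] . [Expr [Term [Factor lit]]]]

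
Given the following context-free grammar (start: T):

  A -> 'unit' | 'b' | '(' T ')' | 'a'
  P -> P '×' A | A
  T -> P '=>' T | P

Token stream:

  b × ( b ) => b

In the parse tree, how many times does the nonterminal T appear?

[T [P [P [A b]] × [A ( [T [P [A b]]] )]] => [T [P [A b]]]]

3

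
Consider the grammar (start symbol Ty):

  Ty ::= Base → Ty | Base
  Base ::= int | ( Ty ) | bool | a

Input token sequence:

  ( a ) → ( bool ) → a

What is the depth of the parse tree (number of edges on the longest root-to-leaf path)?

[Ty [Base ( [Ty [Base a]] )] → [Ty [Base ( [Ty [Base bool]] )] → [Ty [Base a]]]]

5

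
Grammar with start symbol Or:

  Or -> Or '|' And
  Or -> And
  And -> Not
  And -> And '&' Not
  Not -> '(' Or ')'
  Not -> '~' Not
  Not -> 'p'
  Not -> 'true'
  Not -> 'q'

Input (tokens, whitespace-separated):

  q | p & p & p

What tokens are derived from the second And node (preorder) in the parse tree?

p & p & p

[Or [Or [And [Not q]]] | [And [And [And [Not p]] & [Not p]] & [Not p]]]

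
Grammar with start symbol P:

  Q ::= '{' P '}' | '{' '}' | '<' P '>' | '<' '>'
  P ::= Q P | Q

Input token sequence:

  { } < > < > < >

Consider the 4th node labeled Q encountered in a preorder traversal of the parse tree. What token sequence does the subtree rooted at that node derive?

[P [Q { }] [P [Q < >] [P [Q < >] [P [Q < >]]]]]

< >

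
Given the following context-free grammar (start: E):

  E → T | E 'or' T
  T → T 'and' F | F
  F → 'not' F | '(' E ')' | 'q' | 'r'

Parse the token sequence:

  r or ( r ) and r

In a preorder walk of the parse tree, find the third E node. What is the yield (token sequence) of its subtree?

[E [E [T [F r]]] or [T [T [F ( [E [T [F r]]] )]] and [F r]]]

r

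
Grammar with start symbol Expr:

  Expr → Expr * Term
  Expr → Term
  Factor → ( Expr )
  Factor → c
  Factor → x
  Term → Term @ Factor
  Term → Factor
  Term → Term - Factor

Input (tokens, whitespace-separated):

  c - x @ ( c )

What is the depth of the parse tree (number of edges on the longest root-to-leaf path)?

6

[Expr [Term [Term [Term [Factor c]] - [Factor x]] @ [Factor ( [Expr [Term [Factor c]]] )]]]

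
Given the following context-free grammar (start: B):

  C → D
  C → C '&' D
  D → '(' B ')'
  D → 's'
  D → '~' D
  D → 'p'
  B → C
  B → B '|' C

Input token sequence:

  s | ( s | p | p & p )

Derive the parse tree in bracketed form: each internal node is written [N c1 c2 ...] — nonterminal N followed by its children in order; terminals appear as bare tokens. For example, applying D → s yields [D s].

[B [B [C [D s]]] | [C [D ( [B [B [B [C [D s]]] | [C [D p]]] | [C [C [D p]] & [D p]]] )]]]

B
B | C
C | C
D | C
s | C
s | D
s | ( B )
s | ( B | C )
s | ( B | C | C )
s | ( C | C | C )
s | ( D | C | C )
s | ( s | C | C )
s | ( s | D | C )
s | ( s | p | C )
s | ( s | p | C & D )
s | ( s | p | D & D )
s | ( s | p | p & D )
s | ( s | p | p & p )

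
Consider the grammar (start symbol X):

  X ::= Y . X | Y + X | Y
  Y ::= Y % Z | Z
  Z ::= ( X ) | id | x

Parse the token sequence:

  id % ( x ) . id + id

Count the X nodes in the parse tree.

[X [Y [Y [Z id]] % [Z ( [X [Y [Z x]]] )]] . [X [Y [Z id]] + [X [Y [Z id]]]]]

4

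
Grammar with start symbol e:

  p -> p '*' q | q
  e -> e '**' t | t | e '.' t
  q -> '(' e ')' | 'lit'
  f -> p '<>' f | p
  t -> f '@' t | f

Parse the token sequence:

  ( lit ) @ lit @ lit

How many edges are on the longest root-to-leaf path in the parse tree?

[e [t [f [p [q ( [e [t [f [p [q lit]]]]] )]]] @ [t [f [p [q lit]]] @ [t [f [p [q lit]]]]]]]

10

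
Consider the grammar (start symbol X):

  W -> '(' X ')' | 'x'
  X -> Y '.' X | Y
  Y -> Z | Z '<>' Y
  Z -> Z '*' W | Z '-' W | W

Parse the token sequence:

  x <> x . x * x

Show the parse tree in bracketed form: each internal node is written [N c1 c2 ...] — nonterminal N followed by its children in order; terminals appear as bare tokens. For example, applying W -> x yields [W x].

[X [Y [Z [W x]] <> [Y [Z [W x]]]] . [X [Y [Z [Z [W x]] * [W x]]]]]

X
Y . X
Z <> Y . X
W <> Y . X
x <> Y . X
x <> Z . X
x <> W . X
x <> x . X
x <> x . Y
x <> x . Z
x <> x . Z * W
x <> x . W * W
x <> x . x * W
x <> x . x * x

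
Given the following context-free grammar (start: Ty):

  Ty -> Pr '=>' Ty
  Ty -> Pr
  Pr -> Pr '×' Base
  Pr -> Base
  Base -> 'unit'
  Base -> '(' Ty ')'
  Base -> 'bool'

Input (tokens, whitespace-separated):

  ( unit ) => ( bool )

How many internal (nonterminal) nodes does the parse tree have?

[Ty [Pr [Base ( [Ty [Pr [Base unit]]] )]] => [Ty [Pr [Base ( [Ty [Pr [Base bool]]] )]]]]

12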